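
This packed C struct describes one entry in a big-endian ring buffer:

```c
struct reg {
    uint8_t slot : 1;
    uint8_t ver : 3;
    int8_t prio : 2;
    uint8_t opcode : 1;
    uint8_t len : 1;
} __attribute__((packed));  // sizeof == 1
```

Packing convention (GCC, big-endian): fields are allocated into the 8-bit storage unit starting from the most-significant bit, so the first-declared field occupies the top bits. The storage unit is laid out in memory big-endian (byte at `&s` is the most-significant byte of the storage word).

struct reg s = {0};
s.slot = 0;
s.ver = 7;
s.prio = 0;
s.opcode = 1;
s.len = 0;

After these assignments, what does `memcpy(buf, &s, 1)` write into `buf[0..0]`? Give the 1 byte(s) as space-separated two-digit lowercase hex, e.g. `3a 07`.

72

slot (1b) val=0 bits=0x0 at bit 7: 0x00
ver (3b) val=7 bits=0x7 at bit 4: 0x70
prio (2b) val=0 bits=0x0 at bit 2: 0x70
opcode (1b) val=1 bits=0x1 at bit 1: 0x72
len (1b) val=0 bits=0x0 at bit 0: 0x72
word = 0x72 → big-endian bytes:
  [0]=0x72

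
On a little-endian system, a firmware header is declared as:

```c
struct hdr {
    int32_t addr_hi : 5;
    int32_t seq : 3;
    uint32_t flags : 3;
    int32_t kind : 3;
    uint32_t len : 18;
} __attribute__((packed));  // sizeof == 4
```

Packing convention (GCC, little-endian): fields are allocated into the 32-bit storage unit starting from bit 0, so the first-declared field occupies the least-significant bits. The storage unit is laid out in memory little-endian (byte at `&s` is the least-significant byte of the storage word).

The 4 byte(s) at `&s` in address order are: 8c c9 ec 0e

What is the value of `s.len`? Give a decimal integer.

15283

[0]=0x8c [1]=0xc9 [2]=0xec [3]=0x0e (little-endian) → word 0x0eecc98c
addr_hi [0+:5] = (word>>0) & 0x1f = 12
seq [5+:3] = (word>>5) & 0x7 = 4
flags [8+:3] = (word>>8) & 0x7 = 1
kind [11+:3] = (word>>11) & 0x7 = 1
len [14+:18] = (word>>14) & 0x3ffff = 15283  ←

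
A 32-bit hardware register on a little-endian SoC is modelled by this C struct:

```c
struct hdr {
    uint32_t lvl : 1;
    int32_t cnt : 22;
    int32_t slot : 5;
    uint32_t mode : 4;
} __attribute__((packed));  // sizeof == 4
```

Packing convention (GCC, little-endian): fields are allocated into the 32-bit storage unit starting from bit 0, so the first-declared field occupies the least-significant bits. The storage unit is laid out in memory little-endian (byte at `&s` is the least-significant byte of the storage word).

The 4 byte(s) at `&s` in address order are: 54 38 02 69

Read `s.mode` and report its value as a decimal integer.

6

[0]=0x54 [1]=0x38 [2]=0x02 [3]=0x69 (little-endian) → word 0x69023854
lvl [0+:1] = (word>>0) & 0x1 = 0
cnt [1+:22] = (word>>1) & 0x3fffff = 72746
slot [23+:5] = (word>>23) & 0x1f = 18
mode [28+:4] = (word>>28) & 0xf = 6  ←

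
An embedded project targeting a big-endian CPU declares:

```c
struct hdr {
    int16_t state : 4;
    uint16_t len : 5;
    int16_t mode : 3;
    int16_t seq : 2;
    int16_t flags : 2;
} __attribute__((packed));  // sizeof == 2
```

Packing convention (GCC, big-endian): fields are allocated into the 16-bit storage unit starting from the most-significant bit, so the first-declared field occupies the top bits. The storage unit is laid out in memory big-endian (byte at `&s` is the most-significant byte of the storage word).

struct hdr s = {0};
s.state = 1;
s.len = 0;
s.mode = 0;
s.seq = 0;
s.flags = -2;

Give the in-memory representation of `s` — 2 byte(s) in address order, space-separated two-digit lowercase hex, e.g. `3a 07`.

10 02

state (4b) val=1 bits=0x1 at bit 12: 0x1000
len (5b) val=0 bits=0x0 at bit 7: 0x1000
mode (3b) val=0 bits=0x0 at bit 4: 0x1000
seq (2b) val=0 bits=0x0 at bit 2: 0x1000
flags (2b) val=-2 bits=0x2 at bit 0: 0x1002
word = 0x1002 → big-endian bytes:
  [0]=0x10  [1]=0x02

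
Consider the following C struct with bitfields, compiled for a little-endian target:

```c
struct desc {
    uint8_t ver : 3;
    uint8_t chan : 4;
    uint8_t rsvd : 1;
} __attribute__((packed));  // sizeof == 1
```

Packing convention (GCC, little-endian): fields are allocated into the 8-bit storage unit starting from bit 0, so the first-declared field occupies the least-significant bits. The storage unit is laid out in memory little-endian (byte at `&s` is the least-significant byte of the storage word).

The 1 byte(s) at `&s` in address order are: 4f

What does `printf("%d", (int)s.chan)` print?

9

[0]=0x4f (little-endian) → word 0x4f
ver [0+:3] = (word>>0) & 0x7 = 7
chan [3+:4] = (word>>3) & 0xf = 9  ←
rsvd [7+:1] = (word>>7) & 0x1 = 0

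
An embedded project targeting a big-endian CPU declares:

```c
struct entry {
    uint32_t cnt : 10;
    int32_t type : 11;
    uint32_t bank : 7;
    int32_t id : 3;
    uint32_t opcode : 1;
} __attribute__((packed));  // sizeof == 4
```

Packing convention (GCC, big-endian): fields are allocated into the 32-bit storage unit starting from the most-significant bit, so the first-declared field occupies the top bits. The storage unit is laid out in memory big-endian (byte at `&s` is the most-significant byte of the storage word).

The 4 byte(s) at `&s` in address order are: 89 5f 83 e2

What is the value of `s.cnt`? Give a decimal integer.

549

[0]=0x89 [1]=0x5f [2]=0x83 [3]=0xe2 (big-endian) → word 0x895f83e2
cnt [22+:10] = (word>>22) & 0x3ff = 549  ←
type [11+:11] = (word>>11) & 0x7ff = 1008
bank [4+:7] = (word>>4) & 0x7f = 62
id [1+:3] = (word>>1) & 0x7 = 1
opcode [0+:1] = (word>>0) & 0x1 = 0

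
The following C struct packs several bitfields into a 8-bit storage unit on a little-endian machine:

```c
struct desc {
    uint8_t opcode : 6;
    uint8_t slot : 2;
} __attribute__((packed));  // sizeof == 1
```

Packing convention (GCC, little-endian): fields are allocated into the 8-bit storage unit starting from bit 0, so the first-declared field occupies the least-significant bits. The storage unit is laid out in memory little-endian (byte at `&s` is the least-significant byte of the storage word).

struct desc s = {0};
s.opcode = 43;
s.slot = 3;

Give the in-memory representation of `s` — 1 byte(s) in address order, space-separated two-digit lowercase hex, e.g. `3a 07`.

eb

[0+:6] opcode=43 & 0x3f = 0x2b; word=0x2b
[6+:2] slot=3 & 0x3 = 0x3; word=0xeb
word = 0xeb → little-endian bytes:
  [0]=0xeb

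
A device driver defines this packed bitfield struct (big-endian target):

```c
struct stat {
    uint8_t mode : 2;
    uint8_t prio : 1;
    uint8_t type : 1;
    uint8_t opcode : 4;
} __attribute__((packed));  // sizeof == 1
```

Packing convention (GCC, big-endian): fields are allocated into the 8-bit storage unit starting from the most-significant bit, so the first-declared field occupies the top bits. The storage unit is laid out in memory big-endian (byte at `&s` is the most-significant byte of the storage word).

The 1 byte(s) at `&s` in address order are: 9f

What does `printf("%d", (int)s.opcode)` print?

15

[0]=0x9f (big-endian) → word 0x9f
mode [6+:2] = (word>>6) & 0x3 = 2
prio [5+:1] = (word>>5) & 0x1 = 0
type [4+:1] = (word>>4) & 0x1 = 1
opcode [0+:4] = (word>>0) & 0xf = 15  ←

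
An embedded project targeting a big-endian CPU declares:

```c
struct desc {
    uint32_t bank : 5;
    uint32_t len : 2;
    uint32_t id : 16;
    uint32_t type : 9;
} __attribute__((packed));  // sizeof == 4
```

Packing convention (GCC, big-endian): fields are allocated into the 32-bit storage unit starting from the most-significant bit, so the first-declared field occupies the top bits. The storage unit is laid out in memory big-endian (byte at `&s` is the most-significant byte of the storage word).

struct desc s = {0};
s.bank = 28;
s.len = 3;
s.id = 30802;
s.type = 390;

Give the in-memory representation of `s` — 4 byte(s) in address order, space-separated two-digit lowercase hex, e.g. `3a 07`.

e6 f0 a5 86

bank:5 = 28 → 0x1c << 27 → word 0xe0000000
len:2 = 3 → 0x3 << 25 → word 0xe6000000
id:16 = 30802 → 0x7852 << 9 → word 0xe6f0a400
type:9 = 390 → 0x186 << 0 → word 0xe6f0a586
word = 0xe6f0a586 → big-endian bytes:
  [0]=0xe6  [1]=0xf0  [2]=0xa5  [3]=0x86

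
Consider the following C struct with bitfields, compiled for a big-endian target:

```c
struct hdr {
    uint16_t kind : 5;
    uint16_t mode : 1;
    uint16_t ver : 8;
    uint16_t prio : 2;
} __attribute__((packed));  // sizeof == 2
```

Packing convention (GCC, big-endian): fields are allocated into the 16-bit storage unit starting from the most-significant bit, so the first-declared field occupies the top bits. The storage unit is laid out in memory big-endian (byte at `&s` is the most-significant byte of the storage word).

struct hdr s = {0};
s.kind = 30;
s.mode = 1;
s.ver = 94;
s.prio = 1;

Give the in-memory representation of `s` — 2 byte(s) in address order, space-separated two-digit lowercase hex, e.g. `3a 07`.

kind (5b) val=30 bits=0x1e at bit 11: 0xf000
mode (1b) val=1 bits=0x1 at bit 10: 0xf400
ver (8b) val=94 bits=0x5e at bit 2: 0xf578
prio (2b) val=1 bits=0x1 at bit 0: 0xf579
word = 0xf579 → big-endian bytes:
  [0]=0xf5  [1]=0x79

f5 79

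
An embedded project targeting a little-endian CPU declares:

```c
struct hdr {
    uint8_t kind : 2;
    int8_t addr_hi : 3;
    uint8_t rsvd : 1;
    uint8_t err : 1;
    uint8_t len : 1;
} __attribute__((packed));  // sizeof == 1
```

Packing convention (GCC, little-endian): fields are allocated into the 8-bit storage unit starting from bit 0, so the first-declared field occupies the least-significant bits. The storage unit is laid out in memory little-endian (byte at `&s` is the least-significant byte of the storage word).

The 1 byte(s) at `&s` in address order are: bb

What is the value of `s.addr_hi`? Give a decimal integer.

-2

[0]=0xbb (little-endian) → word 0xbb
kind [0+:2] = (word>>0) & 0x3 = 3
addr_hi [2+:3] = (word>>2) & 0x7 = 6  ←
rsvd [5+:1] = (word>>5) & 0x1 = 1
err [6+:1] = (word>>6) & 0x1 = 0
len [7+:1] = (word>>7) & 0x1 = 1
addr_hi signed 3b, MSB=1: 6 - 8 = -2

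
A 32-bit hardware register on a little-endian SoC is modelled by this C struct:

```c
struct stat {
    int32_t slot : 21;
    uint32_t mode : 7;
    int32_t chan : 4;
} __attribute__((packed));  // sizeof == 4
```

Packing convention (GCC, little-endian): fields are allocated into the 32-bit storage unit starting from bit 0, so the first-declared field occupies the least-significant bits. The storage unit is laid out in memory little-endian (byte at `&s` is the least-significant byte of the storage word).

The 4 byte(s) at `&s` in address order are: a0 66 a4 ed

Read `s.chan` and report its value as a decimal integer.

-2

[0]=0xa0 [1]=0x66 [2]=0xa4 [3]=0xed (little-endian) → word 0xeda466a0
slot:21 @ bit 0 → (0xeda466a0>>0)&0x1fffff = 0x466a0
mode:7 @ bit 21 → (0xeda466a0>>21)&0x7f = 0x6d
chan:4 @ bit 28 → (0xeda466a0>>28)&0xf = 0xe  ←
chan signed 4b, MSB=1: 14 - 16 = -2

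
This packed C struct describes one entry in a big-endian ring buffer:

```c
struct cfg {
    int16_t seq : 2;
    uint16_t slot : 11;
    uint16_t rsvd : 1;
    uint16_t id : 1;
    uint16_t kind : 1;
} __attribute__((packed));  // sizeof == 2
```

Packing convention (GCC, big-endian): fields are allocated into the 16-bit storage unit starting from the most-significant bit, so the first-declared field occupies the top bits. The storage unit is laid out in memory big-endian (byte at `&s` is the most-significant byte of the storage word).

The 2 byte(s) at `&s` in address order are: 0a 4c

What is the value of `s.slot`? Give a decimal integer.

[0]=0x0a [1]=0x4c (big-endian) → word 0x0a4c
seq [14+:2] = (word>>14) & 0x3 = 0
slot [3+:11] = (word>>3) & 0x7ff = 329  ←
rsvd [2+:1] = (word>>2) & 0x1 = 1
id [1+:1] = (word>>1) & 0x1 = 0
kind [0+:1] = (word>>0) & 0x1 = 0

329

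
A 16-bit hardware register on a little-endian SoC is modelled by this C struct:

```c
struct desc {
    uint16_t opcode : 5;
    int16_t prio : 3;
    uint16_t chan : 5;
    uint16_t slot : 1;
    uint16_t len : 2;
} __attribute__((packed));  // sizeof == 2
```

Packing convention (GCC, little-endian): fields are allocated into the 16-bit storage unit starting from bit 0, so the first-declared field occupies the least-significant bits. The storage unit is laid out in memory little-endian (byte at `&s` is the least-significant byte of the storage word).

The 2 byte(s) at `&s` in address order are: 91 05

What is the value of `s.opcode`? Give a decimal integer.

[0]=0x91 [1]=0x05 (little-endian) → word 0x0591
opcode [0+:5] = (word>>0) & 0x1f = 17  ←
prio [5+:3] = (word>>5) & 0x7 = 4
chan [8+:5] = (word>>8) & 0x1f = 5
slot [13+:1] = (word>>13) & 0x1 = 0
len [14+:2] = (word>>14) & 0x3 = 0

17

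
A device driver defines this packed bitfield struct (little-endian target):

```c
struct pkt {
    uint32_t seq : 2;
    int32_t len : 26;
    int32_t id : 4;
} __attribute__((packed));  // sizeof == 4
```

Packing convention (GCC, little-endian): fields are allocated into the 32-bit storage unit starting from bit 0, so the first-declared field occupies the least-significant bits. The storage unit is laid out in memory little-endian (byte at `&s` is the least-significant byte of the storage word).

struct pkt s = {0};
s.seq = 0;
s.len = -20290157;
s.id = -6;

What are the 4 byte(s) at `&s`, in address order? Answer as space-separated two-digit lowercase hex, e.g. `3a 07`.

4c 96 29 ab

seq (2b) val=0 bits=0x0 at bit 0: 0x00000000
len (26b) val=-20290157 bits=0x2ca6593 at bit 2: 0x0b29964c
id (4b) val=-6 bits=0xa at bit 28: 0xab29964c
word = 0xab29964c → little-endian bytes:
  [0]=0x4c  [1]=0x96  [2]=0x29  [3]=0xab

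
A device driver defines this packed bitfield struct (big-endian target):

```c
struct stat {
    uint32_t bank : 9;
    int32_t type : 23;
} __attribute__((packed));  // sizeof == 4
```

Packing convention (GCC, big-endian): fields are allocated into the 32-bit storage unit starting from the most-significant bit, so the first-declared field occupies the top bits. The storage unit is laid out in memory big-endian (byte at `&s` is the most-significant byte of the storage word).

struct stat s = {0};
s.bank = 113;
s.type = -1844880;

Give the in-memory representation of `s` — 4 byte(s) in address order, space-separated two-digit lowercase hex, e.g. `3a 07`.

bank (9b) val=113 bits=0x71 at bit 23: 0x38800000
type (23b) val=-1844880 bits=0x63d970 at bit 0: 0x38e3d970
word = 0x38e3d970 → big-endian bytes:
  [0]=0x38  [1]=0xe3  [2]=0xd9  [3]=0x70

38 e3 d9 70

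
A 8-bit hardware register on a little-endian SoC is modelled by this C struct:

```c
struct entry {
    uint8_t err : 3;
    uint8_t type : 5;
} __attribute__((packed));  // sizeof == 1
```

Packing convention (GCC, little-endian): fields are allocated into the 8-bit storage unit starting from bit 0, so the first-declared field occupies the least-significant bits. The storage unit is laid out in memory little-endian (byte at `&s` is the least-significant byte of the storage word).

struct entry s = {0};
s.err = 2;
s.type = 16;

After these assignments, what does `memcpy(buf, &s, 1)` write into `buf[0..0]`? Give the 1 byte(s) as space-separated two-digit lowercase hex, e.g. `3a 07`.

[0+:3] err=2 & 0x7 = 0x2; word=0x02
[3+:5] type=16 & 0x1f = 0x10; word=0x82
word = 0x82 → little-endian bytes:
  [0]=0x82

82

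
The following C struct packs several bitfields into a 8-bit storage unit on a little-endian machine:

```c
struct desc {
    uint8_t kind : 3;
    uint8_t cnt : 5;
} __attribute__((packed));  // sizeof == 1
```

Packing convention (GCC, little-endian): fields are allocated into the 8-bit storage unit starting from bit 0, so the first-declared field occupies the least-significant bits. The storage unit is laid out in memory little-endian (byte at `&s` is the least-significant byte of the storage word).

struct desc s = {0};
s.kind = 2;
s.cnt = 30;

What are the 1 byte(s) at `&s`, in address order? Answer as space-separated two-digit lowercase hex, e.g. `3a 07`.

f2

kind:3 = 2 → 0x2 << 0 → word 0x02
cnt:5 = 30 → 0x1e << 3 → word 0xf2
word = 0xf2 → little-endian bytes:
  [0]=0xf2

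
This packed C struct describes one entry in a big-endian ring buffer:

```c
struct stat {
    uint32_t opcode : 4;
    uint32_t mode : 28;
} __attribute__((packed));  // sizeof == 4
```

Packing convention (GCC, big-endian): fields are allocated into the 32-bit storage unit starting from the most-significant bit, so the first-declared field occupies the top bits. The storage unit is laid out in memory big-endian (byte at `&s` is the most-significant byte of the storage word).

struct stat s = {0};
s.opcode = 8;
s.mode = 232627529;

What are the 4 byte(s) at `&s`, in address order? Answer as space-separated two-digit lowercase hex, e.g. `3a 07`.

8d dd 9d 49

opcode (4b) val=8 bits=0x8 at bit 28: 0x80000000
mode (28b) val=232627529 bits=0xddd9d49 at bit 0: 0x8ddd9d49
word = 0x8ddd9d49 → big-endian bytes:
  [0]=0x8d  [1]=0xdd  [2]=0x9d  [3]=0x49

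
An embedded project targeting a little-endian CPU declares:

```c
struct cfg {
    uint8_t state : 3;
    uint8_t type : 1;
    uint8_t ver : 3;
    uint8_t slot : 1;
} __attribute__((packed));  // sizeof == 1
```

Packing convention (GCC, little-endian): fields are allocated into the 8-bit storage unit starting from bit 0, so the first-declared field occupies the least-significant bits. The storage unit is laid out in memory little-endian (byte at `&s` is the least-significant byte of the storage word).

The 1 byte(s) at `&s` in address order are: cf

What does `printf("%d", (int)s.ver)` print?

4

[0]=0xcf (little-endian) → word 0xcf
state [0+:3] = (word>>0) & 0x7 = 7
type [3+:1] = (word>>3) & 0x1 = 1
ver [4+:3] = (word>>4) & 0x7 = 4  ←
slot [7+:1] = (word>>7) & 0x1 = 1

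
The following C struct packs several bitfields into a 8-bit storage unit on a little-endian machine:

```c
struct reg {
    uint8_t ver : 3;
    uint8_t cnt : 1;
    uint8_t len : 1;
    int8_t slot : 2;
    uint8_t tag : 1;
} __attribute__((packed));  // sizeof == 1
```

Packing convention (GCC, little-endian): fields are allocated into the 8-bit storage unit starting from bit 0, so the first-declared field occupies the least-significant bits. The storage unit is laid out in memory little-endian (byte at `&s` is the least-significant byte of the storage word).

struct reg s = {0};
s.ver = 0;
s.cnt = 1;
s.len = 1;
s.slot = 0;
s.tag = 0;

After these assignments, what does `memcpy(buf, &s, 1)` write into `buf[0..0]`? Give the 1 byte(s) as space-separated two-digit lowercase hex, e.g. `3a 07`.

18

ver:3 = 0 → 0x0 << 0 → word 0x00
cnt:1 = 1 → 0x1 << 3 → word 0x08
len:1 = 1 → 0x1 << 4 → word 0x18
slot:2 = 0 → 0x0 << 5 → word 0x18
tag:1 = 0 → 0x0 << 7 → word 0x18
word = 0x18 → little-endian bytes:
  [0]=0x18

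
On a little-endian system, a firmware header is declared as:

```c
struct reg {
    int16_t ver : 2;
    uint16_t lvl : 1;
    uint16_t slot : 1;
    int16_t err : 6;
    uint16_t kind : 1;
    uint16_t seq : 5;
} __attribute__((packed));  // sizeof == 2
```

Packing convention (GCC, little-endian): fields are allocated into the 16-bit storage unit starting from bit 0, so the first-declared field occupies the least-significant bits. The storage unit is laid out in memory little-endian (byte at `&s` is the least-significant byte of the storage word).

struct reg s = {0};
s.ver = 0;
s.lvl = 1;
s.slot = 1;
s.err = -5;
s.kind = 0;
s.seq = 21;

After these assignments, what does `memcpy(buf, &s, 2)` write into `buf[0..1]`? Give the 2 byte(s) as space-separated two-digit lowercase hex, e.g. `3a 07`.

bc ab

ver (2b) val=0 bits=0x0 at bit 0: 0x0000
lvl (1b) val=1 bits=0x1 at bit 2: 0x0004
slot (1b) val=1 bits=0x1 at bit 3: 0x000c
err (6b) val=-5 bits=0x3b at bit 4: 0x03bc
kind (1b) val=0 bits=0x0 at bit 10: 0x03bc
seq (5b) val=21 bits=0x15 at bit 11: 0xabbc
word = 0xabbc → little-endian bytes:
  [0]=0xbc  [1]=0xab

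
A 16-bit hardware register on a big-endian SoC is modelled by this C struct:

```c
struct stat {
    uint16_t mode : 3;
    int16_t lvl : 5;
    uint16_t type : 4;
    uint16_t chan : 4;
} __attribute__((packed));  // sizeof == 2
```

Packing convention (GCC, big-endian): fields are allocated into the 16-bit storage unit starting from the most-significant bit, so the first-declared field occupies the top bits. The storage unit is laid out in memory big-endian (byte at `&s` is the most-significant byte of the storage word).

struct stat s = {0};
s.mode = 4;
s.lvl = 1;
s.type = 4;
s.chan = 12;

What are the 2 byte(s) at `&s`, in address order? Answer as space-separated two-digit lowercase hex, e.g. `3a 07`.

mode:3 = 4 → 0x4 << 13 → word 0x8000
lvl:5 = 1 → 0x1 << 8 → word 0x8100
type:4 = 4 → 0x4 << 4 → word 0x8140
chan:4 = 12 → 0xc << 0 → word 0x814c
word = 0x814c → big-endian bytes:
  [0]=0x81  [1]=0x4c

81 4c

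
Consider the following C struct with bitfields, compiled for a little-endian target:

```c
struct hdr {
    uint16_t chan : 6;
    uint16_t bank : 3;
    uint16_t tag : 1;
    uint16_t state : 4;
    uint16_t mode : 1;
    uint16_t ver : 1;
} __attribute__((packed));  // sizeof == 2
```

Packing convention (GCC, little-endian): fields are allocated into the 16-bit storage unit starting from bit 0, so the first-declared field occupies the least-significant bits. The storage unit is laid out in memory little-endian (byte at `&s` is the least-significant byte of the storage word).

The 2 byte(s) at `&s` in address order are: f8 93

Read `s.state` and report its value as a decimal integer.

[0]=0xf8 [1]=0x93 (little-endian) → word 0x93f8
chan [0+:6] = (word>>0) & 0x3f = 56
bank [6+:3] = (word>>6) & 0x7 = 7
tag [9+:1] = (word>>9) & 0x1 = 1
state [10+:4] = (word>>10) & 0xf = 4  ←
mode [14+:1] = (word>>14) & 0x1 = 0
ver [15+:1] = (word>>15) & 0x1 = 1

4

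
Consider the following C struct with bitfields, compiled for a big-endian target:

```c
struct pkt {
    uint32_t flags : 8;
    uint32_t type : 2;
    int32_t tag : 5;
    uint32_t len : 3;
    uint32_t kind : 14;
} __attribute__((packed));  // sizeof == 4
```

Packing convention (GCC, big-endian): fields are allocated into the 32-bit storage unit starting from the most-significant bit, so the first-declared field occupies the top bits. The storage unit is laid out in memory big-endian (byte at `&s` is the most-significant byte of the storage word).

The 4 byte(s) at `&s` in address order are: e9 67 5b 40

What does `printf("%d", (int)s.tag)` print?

-13

[0]=0xe9 [1]=0x67 [2]=0x5b [3]=0x40 (big-endian) → word 0xe9675b40
flags:8 @ bit 24 → (0xe9675b40>>24)&0xff = 0xe9
type:2 @ bit 22 → (0xe9675b40>>22)&0x3 = 0x1
tag:5 @ bit 17 → (0xe9675b40>>17)&0x1f = 0x13  ←
len:3 @ bit 14 → (0xe9675b40>>14)&0x7 = 0x5
kind:14 @ bit 0 → (0xe9675b40>>0)&0x3fff = 0x1b40
tag signed 5b, MSB=1: 19 - 32 = -13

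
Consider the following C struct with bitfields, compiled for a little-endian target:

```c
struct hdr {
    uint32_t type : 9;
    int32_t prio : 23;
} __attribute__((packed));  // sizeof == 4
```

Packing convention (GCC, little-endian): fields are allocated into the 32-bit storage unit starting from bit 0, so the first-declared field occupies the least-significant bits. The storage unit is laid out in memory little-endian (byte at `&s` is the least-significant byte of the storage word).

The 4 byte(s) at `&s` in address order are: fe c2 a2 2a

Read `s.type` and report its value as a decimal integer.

254

[0]=0xfe [1]=0xc2 [2]=0xa2 [3]=0x2a (little-endian) → word 0x2aa2c2fe
type [0+:9] = (word>>0) & 0x1ff = 254  ←
prio [9+:23] = (word>>9) & 0x7fffff = 1397089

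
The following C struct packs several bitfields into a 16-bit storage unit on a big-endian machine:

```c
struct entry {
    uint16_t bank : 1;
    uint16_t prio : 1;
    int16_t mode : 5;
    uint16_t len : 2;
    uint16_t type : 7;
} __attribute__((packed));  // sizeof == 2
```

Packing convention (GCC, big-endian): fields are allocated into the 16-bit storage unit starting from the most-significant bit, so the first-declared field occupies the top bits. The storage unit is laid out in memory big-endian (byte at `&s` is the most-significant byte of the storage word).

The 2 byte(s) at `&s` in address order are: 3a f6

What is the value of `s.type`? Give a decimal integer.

118

[0]=0x3a [1]=0xf6 (big-endian) → word 0x3af6
bank [15+:1] = (word>>15) & 0x1 = 0
prio [14+:1] = (word>>14) & 0x1 = 0
mode [9+:5] = (word>>9) & 0x1f = 29
len [7+:2] = (word>>7) & 0x3 = 1
type [0+:7] = (word>>0) & 0x7f = 118  ←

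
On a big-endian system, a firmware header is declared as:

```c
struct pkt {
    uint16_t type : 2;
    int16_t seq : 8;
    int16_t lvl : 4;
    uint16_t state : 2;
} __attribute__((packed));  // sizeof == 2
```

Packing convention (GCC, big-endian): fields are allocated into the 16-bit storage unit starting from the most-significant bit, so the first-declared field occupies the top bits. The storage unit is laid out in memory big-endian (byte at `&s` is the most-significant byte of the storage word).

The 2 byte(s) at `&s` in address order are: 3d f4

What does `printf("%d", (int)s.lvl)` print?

-3

[0]=0x3d [1]=0xf4 (big-endian) → word 0x3df4
type:2 @ bit 14 → (0x3df4>>14)&0x3 = 0x0
seq:8 @ bit 6 → (0x3df4>>6)&0xff = 0xf7
lvl:4 @ bit 2 → (0x3df4>>2)&0xf = 0xd  ←
state:2 @ bit 0 → (0x3df4>>0)&0x3 = 0x0
lvl signed 4b, MSB=1: 13 - 16 = -3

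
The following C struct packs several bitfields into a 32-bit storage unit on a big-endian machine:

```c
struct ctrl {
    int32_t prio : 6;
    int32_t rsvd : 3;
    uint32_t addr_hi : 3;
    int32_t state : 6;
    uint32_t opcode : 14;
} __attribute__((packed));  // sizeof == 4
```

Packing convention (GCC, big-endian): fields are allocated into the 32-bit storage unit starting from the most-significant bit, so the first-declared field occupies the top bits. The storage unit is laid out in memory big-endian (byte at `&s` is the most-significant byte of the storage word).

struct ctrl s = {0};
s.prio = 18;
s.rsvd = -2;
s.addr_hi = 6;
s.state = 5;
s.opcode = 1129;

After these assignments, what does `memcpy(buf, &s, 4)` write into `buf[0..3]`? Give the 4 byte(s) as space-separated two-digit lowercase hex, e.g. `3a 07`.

prio:6 = 18 → 0x12 << 26 → word 0x48000000
rsvd:3 = -2 → 0x6 << 23 → word 0x4b000000
addr_hi:3 = 6 → 0x6 << 20 → word 0x4b600000
state:6 = 5 → 0x5 << 14 → word 0x4b614000
opcode:14 = 1129 → 0x469 << 0 → word 0x4b614469
word = 0x4b614469 → big-endian bytes:
  [0]=0x4b  [1]=0x61  [2]=0x44  [3]=0x69

4b 61 44 69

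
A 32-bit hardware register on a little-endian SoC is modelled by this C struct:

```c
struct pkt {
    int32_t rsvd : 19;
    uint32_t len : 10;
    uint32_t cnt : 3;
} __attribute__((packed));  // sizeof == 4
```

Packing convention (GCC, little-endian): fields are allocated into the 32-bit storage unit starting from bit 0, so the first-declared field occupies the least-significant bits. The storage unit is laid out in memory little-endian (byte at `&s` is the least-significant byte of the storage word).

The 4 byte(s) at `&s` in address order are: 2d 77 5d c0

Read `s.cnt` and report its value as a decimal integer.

6

[0]=0x2d [1]=0x77 [2]=0x5d [3]=0xc0 (little-endian) → word 0xc05d772d
rsvd:19 @ bit 0 → (0xc05d772d>>0)&0x7ffff = 0x5772d
len:10 @ bit 19 → (0xc05d772d>>19)&0x3ff = 0xb
cnt:3 @ bit 29 → (0xc05d772d>>29)&0x7 = 0x6  ←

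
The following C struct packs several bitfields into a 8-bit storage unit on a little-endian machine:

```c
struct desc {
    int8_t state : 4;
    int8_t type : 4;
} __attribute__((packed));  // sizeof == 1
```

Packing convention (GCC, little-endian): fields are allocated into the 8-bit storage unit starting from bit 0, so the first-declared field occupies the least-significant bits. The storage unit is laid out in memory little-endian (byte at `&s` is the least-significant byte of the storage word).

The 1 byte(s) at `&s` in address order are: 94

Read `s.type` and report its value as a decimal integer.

[0]=0x94 (little-endian) → word 0x94
state [0+:4] = (word>>0) & 0xf = 4
type [4+:4] = (word>>4) & 0xf = 9  ←
type signed 4b, MSB=1: 9 - 16 = -7

-7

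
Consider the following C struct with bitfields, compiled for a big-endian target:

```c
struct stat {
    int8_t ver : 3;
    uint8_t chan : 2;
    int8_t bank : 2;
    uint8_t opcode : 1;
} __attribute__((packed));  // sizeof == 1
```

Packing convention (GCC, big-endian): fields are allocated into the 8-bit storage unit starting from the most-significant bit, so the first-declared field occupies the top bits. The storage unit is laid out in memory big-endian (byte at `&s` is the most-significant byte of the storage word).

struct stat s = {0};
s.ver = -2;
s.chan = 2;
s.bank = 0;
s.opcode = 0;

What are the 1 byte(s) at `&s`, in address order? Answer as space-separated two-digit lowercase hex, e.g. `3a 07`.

d0

ver (3b) val=-2 bits=0x6 at bit 5: 0xc0
chan (2b) val=2 bits=0x2 at bit 3: 0xd0
bank (2b) val=0 bits=0x0 at bit 1: 0xd0
opcode (1b) val=0 bits=0x0 at bit 0: 0xd0
word = 0xd0 → big-endian bytes:
  [0]=0xd0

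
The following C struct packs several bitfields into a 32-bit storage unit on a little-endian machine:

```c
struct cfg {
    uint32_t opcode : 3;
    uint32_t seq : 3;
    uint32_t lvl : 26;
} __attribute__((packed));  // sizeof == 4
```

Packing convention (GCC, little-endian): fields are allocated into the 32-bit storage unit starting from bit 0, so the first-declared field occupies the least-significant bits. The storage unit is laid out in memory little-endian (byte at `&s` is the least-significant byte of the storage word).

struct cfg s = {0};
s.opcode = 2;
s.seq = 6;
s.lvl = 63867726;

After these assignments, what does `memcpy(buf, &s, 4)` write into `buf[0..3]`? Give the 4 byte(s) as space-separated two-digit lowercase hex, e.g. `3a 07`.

opcode:3 = 2 → 0x2 << 0 → word 0x00000002
seq:3 = 6 → 0x6 << 3 → word 0x00000032
lvl:26 = 63867726 → 0x3ce8b4e << 6 → word 0xf3a2d3b2
word = 0xf3a2d3b2 → little-endian bytes:
  [0]=0xb2  [1]=0xd3  [2]=0xa2  [3]=0xf3

b2 d3 a2 f3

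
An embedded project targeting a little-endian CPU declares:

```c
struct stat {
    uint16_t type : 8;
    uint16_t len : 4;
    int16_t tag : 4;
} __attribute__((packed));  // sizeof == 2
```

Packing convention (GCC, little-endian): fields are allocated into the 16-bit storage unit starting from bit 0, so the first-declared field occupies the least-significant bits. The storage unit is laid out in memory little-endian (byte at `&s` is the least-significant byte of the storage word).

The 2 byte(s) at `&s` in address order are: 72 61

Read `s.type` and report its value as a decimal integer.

[0]=0x72 [1]=0x61 (little-endian) → word 0x6172
type:8 @ bit 0 → (0x6172>>0)&0xff = 0x72  ←
len:4 @ bit 8 → (0x6172>>8)&0xf = 0x1
tag:4 @ bit 12 → (0x6172>>12)&0xf = 0x6

114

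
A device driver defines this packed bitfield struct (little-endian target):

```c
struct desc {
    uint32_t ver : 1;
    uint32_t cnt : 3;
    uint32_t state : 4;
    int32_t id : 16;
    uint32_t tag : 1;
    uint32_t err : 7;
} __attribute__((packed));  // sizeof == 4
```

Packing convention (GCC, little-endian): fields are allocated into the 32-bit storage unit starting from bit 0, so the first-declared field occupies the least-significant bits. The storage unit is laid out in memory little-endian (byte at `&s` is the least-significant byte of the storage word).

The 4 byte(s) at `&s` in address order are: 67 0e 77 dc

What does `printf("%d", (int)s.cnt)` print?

3

[0]=0x67 [1]=0x0e [2]=0x77 [3]=0xdc (little-endian) → word 0xdc770e67
ver [0+:1] = (word>>0) & 0x1 = 1
cnt [1+:3] = (word>>1) & 0x7 = 3  ←
state [4+:4] = (word>>4) & 0xf = 6
id [8+:16] = (word>>8) & 0xffff = 30478
tag [24+:1] = (word>>24) & 0x1 = 0
err [25+:7] = (word>>25) & 0x7f = 110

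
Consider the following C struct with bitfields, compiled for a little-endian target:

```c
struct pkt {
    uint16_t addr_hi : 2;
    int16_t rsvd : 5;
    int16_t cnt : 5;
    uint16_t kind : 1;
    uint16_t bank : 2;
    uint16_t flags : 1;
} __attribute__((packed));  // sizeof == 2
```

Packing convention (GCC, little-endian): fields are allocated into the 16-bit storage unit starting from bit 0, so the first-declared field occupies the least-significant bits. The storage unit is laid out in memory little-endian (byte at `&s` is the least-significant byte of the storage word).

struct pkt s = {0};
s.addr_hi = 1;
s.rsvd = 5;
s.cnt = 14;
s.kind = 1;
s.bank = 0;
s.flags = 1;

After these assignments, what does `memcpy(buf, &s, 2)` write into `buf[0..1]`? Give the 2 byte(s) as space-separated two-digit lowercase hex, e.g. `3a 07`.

[0+:2] addr_hi=1 & 0x3 = 0x1; word=0x0001
[2+:5] rsvd=5 & 0x1f = 0x5; word=0x0015
[7+:5] cnt=14 & 0x1f = 0xe; word=0x0715
[12+:1] kind=1 & 0x1 = 0x1; word=0x1715
[13+:2] bank=0 & 0x3 = 0x0; word=0x1715
[15+:1] flags=1 & 0x1 = 0x1; word=0x9715
word = 0x9715 → little-endian bytes:
  [0]=0x15  [1]=0x97

15 97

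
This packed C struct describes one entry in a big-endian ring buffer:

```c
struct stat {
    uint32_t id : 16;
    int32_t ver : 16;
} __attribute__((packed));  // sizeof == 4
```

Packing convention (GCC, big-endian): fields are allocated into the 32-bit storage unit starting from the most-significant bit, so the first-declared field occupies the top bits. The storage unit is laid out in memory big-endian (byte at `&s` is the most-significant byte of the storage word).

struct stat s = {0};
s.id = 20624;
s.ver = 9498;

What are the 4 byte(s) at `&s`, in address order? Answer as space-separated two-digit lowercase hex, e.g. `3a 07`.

50 90 25 1a

id:16 = 20624 → 0x5090 << 16 → word 0x50900000
ver:16 = 9498 → 0x251a << 0 → word 0x5090251a
word = 0x5090251a → big-endian bytes:
  [0]=0x50  [1]=0x90  [2]=0x25  [3]=0x1a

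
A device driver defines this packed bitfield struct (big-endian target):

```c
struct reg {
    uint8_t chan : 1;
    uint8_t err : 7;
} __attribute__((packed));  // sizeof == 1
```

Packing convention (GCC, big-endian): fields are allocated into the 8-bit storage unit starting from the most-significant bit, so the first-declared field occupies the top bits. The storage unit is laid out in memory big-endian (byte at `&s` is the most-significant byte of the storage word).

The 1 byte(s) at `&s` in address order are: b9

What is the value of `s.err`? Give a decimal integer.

[0]=0xb9 (big-endian) → word 0xb9
chan:1 @ bit 7 → (0xb9>>7)&0x1 = 0x1
err:7 @ bit 0 → (0xb9>>0)&0x7f = 0x39  ←

57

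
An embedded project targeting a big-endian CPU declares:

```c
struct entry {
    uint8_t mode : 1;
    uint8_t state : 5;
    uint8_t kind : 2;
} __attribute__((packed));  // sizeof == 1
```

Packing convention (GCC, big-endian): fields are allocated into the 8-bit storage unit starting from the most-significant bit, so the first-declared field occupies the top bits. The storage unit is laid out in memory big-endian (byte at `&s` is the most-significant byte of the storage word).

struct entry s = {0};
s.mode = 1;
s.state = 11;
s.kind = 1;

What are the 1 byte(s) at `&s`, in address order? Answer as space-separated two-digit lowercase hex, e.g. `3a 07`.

ad

mode (1b) val=1 bits=0x1 at bit 7: 0x80
state (5b) val=11 bits=0xb at bit 2: 0xac
kind (2b) val=1 bits=0x1 at bit 0: 0xad
word = 0xad → big-endian bytes:
  [0]=0xad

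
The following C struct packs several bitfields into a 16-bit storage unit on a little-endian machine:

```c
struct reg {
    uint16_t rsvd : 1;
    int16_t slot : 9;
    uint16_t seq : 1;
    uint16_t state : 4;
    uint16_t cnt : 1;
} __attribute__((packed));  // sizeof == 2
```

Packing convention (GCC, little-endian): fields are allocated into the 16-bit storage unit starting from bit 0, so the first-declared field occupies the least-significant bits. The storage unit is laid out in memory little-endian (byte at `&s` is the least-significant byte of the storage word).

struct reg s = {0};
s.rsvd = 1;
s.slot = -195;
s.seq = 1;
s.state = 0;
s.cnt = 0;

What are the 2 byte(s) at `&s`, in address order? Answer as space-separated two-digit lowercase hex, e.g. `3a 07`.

7b 06

rsvd:1 = 1 → 0x1 << 0 → word 0x0001
slot:9 = -195 → 0x13d << 1 → word 0x027b
seq:1 = 1 → 0x1 << 10 → word 0x067b
state:4 = 0 → 0x0 << 11 → word 0x067b
cnt:1 = 0 → 0x0 << 15 → word 0x067b
word = 0x067b → little-endian bytes:
  [0]=0x7b  [1]=0x06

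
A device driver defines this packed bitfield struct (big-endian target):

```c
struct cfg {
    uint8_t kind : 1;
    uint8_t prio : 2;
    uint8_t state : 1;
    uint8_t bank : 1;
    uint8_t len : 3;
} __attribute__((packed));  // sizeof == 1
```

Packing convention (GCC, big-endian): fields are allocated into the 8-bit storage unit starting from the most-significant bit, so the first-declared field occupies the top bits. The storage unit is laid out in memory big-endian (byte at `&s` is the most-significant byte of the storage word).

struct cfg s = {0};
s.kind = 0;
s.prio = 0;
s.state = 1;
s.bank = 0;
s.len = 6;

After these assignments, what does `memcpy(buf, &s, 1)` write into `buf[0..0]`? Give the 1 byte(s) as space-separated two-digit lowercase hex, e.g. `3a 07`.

16

[7+:1] kind=0 & 0x1 = 0x0; word=0x00
[5+:2] prio=0 & 0x3 = 0x0; word=0x00
[4+:1] state=1 & 0x1 = 0x1; word=0x10
[3+:1] bank=0 & 0x1 = 0x0; word=0x10
[0+:3] len=6 & 0x7 = 0x6; word=0x16
word = 0x16 → big-endian bytes:
  [0]=0x16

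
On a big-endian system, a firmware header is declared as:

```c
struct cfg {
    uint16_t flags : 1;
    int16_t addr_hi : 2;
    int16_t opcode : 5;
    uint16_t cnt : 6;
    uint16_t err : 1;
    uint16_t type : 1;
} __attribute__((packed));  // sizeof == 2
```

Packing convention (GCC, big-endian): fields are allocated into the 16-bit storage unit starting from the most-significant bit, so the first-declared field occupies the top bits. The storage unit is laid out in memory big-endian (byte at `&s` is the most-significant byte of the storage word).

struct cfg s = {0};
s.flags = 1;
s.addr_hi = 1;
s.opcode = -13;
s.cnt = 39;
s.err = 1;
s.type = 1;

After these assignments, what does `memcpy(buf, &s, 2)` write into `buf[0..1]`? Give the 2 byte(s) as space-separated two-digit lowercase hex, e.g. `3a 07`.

[15+:1] flags=1 & 0x1 = 0x1; word=0x8000
[13+:2] addr_hi=1 & 0x3 = 0x1; word=0xa000
[8+:5] opcode=-13 & 0x1f = 0x13; word=0xb300
[2+:6] cnt=39 & 0x3f = 0x27; word=0xb39c
[1+:1] err=1 & 0x1 = 0x1; word=0xb39e
[0+:1] type=1 & 0x1 = 0x1; word=0xb39f
word = 0xb39f → big-endian bytes:
  [0]=0xb3  [1]=0x9f

b3 9f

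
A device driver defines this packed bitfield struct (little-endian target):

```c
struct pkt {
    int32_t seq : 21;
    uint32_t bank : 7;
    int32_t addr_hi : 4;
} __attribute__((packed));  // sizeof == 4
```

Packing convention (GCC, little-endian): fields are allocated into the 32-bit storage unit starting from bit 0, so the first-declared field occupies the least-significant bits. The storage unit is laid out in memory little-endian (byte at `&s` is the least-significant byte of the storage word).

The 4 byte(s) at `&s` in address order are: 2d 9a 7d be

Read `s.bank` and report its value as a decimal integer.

115

[0]=0x2d [1]=0x9a [2]=0x7d [3]=0xbe (little-endian) → word 0xbe7d9a2d
seq:21 @ bit 0 → (0xbe7d9a2d>>0)&0x1fffff = 0x1d9a2d
bank:7 @ bit 21 → (0xbe7d9a2d>>21)&0x7f = 0x73  ←
addr_hi:4 @ bit 28 → (0xbe7d9a2d>>28)&0xf = 0xb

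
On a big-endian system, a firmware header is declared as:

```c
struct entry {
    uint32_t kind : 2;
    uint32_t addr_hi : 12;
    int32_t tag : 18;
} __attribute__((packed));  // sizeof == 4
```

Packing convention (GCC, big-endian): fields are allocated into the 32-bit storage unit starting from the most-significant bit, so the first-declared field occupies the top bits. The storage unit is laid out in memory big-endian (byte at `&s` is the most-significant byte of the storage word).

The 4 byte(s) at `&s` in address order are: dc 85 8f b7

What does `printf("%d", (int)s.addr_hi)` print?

[0]=0xdc [1]=0x85 [2]=0x8f [3]=0xb7 (big-endian) → word 0xdc858fb7
kind [30+:2] = (word>>30) & 0x3 = 3
addr_hi [18+:12] = (word>>18) & 0xfff = 1825  ←
tag [0+:18] = (word>>0) & 0x3ffff = 102327

1825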